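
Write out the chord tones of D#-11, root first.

D#-11 is a minor eleventh built on D#.
- root: D#
- minor 3rd: F#
- perfect 5th: A#
- minor 7th: C#
- major 9th: E#
- perfect 11th: G#

D#  F#  A#  C#  E#  G#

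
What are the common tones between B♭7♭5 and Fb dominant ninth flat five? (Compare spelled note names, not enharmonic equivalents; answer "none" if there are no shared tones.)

Fb  Ab

B♭7♭5 = Bb, D, Fb, Ab.
Fb dominant ninth flat five = Fb, Ab, Cbb, Ebb, Gb.
Shared: Fb, Ab.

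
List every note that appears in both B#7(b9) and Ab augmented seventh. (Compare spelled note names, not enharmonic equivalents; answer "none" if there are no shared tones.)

B#7(b9) = B#, D##, F##, A#, C#.
Ab augmented seventh = Ab, C, E, Gb.
Shared: none.

none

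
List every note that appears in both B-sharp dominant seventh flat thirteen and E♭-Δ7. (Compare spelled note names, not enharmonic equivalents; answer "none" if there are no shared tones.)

B-sharp dominant seventh flat thirteen = B#, D##, F##, A#, G#.
E♭-Δ7 = Eb, Gb, Bb, D.
Shared: none.

none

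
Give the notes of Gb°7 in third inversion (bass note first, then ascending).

Fbb, Gb, Bbb, Dbb

Gb°7 = Gb–Bbb–Dbb–Fbb; third inversion → seventh (Fbb) lowest.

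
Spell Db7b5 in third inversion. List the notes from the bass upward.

Cb Db F Abb

Db7b5 = Db–F–Abb–Cb; third inversion → seventh (Cb) lowest.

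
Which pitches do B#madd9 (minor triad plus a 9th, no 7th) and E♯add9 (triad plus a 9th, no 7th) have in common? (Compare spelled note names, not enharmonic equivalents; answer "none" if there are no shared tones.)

B#madd9: B♯ D♯ F𝄪 C𝄪
E♯add9: E♯ G𝄪 B♯ F𝄪
Common to both → B♯, F𝄪.

B♯ – F𝄪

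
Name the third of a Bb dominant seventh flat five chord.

Root of Bb dominant seventh flat five = B-flat. The 3rd is a major 3rd: B-flat up a major 3rd → D.

D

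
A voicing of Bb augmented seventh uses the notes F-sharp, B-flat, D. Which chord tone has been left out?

Bb augmented seventh = B-flat, D, F-sharp, A-flat. The voicing lacks the 7th (minor 7th), A-flat.

A-flat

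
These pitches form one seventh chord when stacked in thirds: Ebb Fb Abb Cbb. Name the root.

Fb

Arranged so that each adjacent pair is a third by letter name: Fb – Abb – Cbb – Ebb.
The bottom of that stack, Fb, is the root (this is Fb half-diminished seventh).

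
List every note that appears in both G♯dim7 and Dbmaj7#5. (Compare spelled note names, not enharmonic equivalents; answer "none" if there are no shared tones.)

G♯dim7: G# B D F
Dbmaj7#5: Db F A C
Common to both → F.

F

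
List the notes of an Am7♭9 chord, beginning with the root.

A C E G B♭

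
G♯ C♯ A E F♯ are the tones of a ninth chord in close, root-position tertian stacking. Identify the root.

Arranged so that each adjacent pair is a third by letter name: F♯ – A – C♯ – E – G♯.
The bottom of that stack, F♯, is the root (this is F♯ minor ninth).

F♯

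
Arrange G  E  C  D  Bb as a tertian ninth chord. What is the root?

C

Arranged so that each adjacent pair is a third by letter name: C – E – G – Bb – D.
The bottom of that stack, C, is the root (this is C dominant ninth).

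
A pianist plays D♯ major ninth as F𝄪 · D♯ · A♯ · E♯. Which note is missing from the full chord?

D♯ major ninth = D♯, F𝄪, A♯, C𝄪, E♯. The voicing lacks the 7th (major 7th), C𝄪.

C𝄪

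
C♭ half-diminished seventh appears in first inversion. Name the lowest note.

C♭ half-diminished seventh in root position is C♭–E𝄫–G𝄫–B𝄫.
First inversion places the third in the bass, which is E𝄫.

E𝄫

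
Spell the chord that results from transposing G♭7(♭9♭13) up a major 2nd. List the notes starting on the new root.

Ab  C  Eb  Gb  Bbb  Fb

A major 2nd up from Gb is Ab, so the new chord is Ab dominant seventh flat nine flat thirteen.
- root: Ab
- major 3rd: C
- perfect 5th: Eb
- minor 7th: Gb
- minor 9th: Bbb
- minor 13th: Fb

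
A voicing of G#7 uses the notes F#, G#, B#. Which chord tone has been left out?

D#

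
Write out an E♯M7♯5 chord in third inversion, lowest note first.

E♯M7♯5 = E♯–G𝄪–B𝄪–D𝄪; third inversion → seventh (D𝄪) lowest.

D𝄪, E♯, G𝄪, B𝄪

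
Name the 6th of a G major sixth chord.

Root of G major sixth = G. The 6th is a major 6th: G up a major 6th → E.

E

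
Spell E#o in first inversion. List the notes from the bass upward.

In root position, E#o is E♯–G♯–B.
First inversion puts the third (G♯) in the bass.

G♯, B, E♯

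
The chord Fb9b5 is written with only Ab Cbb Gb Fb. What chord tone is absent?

Ebb

The full Fb9b5 chord is Fb, Ab, Cbb, Ebb, Gb.
Comparing with the voicing, the minor 7th (7th) — Ebb — is absent.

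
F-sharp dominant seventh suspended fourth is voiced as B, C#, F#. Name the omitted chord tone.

F-sharp dominant seventh suspended fourth = F#, B, C#, E. The voicing lacks the 7th (minor 7th), E.

E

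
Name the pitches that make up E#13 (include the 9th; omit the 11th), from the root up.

E#  G##  B#  D#  F##  C##

E#13 is a dominant thirteenth built on E#.
- root: E#
- major 3rd: G##
- perfect 5th: B#
- minor 7th: D#
- major 9th: F##
- major 13th: C##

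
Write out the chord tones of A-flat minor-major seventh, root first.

A-flat, C-flat, E-flat, G

Root A-flat, quality minor-major seventh:
A-flat — root
C-flat — minor 3rd
E-flat — perfect 5th
G — major 7th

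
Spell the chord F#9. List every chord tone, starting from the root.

F♯  A♯  C♯  E  G♯

F#9 is a dominant ninth built on F♯.
Root: F♯
Major 3rd (3rd): A♯
Perfect 5th (5th): C♯
Minor 7th (7th): E
Major 9th (9th): G♯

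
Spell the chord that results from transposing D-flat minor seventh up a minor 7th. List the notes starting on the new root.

C-flat  E-double-flat  G-flat  B-double-flat

A minor 7th up from D-flat is C-flat, so the new chord is C-flat minor seventh.
Root: C-flat
Minor 3rd (3rd): E-double-flat
Perfect 5th (5th): G-flat
Minor 7th (7th): B-double-flat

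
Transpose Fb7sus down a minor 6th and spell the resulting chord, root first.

Transposed root: Fb → Ab (minor 6th down). So we spell Ab dominant seventh suspended fourth:
root → Ab
4th (perfect 4th) → Db
5th (perfect 5th) → Eb
7th (minor 7th) → Gb

Ab, Db, Eb, Gb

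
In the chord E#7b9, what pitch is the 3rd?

Root of E#7b9 = E#. The 3rd is a major 3rd: E# up a major 3rd → G##.

G##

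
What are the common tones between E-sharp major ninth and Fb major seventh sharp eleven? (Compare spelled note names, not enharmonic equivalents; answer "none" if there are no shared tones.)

none

E-sharp major ninth = E-sharp, G-double-sharp, B-sharp, D-double-sharp, F-double-sharp.
Fb major seventh sharp eleven = F-flat, A-flat, C-flat, E-flat, B-flat.
Shared: none.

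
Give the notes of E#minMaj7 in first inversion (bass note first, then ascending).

E#minMaj7 = E#–G#–B#–D##; first inversion → third (G#) lowest.

G#  B#  D##  E#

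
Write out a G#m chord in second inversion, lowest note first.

D#  G#  B

G#m = G#–B–D#; second inversion → fifth (D#) lowest.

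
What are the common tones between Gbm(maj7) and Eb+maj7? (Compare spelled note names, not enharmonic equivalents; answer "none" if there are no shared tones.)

Gbm(maj7): G♭ B𝄫 D♭ F
Eb+maj7: E♭ G B D
Common to both → none.

none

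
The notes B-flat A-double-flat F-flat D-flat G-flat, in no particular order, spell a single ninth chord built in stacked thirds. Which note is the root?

G-flat

Stacking in thirds gives G-flat – B-flat – D-flat – F-flat – A-double-flat, so G-flat is the root — G-flat dominant seventh flat nine.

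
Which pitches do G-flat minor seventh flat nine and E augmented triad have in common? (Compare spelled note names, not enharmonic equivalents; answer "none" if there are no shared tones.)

G-flat minor seventh flat nine = G-flat, B-double-flat, D-flat, F-flat, A-double-flat.
E augmented triad = E, G-sharp, B-sharp.
Shared: none.

none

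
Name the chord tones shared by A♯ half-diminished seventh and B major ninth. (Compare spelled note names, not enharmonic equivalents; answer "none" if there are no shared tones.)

A-sharp, C-sharp

A♯ half-diminished seventh: A-sharp C-sharp E G-sharp
B major ninth: B D-sharp F-sharp A-sharp C-sharp
Common to both → A-sharp, C-sharp.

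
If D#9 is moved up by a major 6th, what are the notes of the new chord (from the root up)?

B#, D##, F##, A#, C##

A major 6th up from D# is B#, so the new chord is B# dominant ninth.
root → B#
3rd (major 3rd) → D##
5th (perfect 5th) → F##
7th (minor 7th) → A#
9th (major 9th) → C##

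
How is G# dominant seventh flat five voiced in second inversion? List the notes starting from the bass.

D F-sharp G-sharp B-sharp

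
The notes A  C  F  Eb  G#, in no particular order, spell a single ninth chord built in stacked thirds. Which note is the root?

Stacking in thirds gives F – A – C – Eb – G#, so F is the root — F dominant seventh sharp nine.

F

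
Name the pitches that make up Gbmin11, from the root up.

G♭ – B𝄫 – D♭ – F♭ – A♭ – C♭

Root G♭, quality minor eleventh:
Root: G♭
Minor 3rd (3rd): B𝄫
Perfect 5th (5th): D♭
Minor 7th (7th): F♭
Major 9th (9th): A♭
Perfect 11th (11th): C♭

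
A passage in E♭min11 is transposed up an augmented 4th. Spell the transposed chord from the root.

A C E G B D

An augmented 4th up from Eb is A, so the new chord is A minor eleventh.
Root: A
Minor 3rd (3rd): C
Perfect 5th (5th): E
Minor 7th (7th): G
Major 9th (9th): B
Perfect 11th (11th): D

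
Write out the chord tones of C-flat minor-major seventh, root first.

Root C-flat, quality minor-major seventh:
- root: C-flat
- minor 3rd: E-double-flat
- perfect 5th: G-flat
- major 7th: B-flat

C-flat E-double-flat G-flat B-flat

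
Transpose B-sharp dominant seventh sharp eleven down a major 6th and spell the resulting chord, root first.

B-sharp down a major 6th → D-sharp. New chord: D-sharp dominant seventh sharp eleven.
D-sharp — root
F-double-sharp — major 3rd
A-sharp — perfect 5th
C-sharp — minor 7th
G-double-sharp — augmented 11th

D-sharp F-double-sharp A-sharp C-sharp G-double-sharp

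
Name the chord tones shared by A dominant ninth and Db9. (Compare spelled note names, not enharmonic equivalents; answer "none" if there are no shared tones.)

none

A dominant ninth = A, C#, E, G, B.
Db9 = Db, F, Ab, Cb, Eb.
Shared: none.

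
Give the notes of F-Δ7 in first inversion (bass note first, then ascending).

Ab, C, E, F

In root position, F-Δ7 is F–Ab–C–E.
First inversion puts the third (Ab) in the bass.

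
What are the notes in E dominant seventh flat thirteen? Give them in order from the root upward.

E dominant seventh flat thirteen is a dominant seventh flat thirteen built on E.
Root: E
Major 3rd (3rd): G#
Perfect 5th (5th): B
Minor 7th (7th): D
Minor 13th (13th): C

E, G#, B, D, C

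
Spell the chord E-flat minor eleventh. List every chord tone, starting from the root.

Eb – Gb – Bb – Db – F – Ab

Root Eb, quality minor eleventh:
root → Eb
3rd (minor 3rd) → Gb
5th (perfect 5th) → Bb
7th (minor 7th) → Db
9th (major 9th) → F
11th (perfect 11th) → Ab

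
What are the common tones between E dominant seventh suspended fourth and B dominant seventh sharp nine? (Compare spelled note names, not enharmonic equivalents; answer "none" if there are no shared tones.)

A – B

E dominant seventh suspended fourth = E, A, B, D.
B dominant seventh sharp nine = B, D-sharp, F-sharp, A, C-double-sharp.
Shared: A, B.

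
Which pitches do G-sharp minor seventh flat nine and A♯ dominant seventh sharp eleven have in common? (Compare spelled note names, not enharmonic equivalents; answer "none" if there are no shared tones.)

G-sharp

G-sharp minor seventh flat nine = G-sharp, B, D-sharp, F-sharp, A.
A♯ dominant seventh sharp eleven = A-sharp, C-double-sharp, E-sharp, G-sharp, D-double-sharp.
Shared: G-sharp.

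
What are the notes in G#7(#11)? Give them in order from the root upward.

Root G#, quality dominant seventh sharp eleven:
Root: G#
Major 3rd (3rd): B#
Perfect 5th (5th): D#
Minor 7th (7th): F#
Augmented 11th (11th): C##

G#  B#  D#  F#  C##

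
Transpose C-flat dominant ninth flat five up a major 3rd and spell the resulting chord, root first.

Eb – G – Bbb – Db – F

Transposed root: Cb → Eb (major 3rd up). So we spell Eb dominant ninth flat five:
- root: Eb
- major 3rd: G
- diminished 5th: Bbb
- minor 7th: Db
- major 9th: F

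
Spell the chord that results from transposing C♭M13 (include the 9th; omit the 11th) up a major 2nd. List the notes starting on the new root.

Db – F – Ab – C – Eb – Bb

A major 2nd up from Cb is Db, so the new chord is Db major thirteenth.
Root: Db
Major 3rd (3rd): F
Perfect 5th (5th): Ab
Major 7th (7th): C
Major 9th (9th): Eb
Major 13th (13th): Bb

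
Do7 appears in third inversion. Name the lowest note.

C♭

Do7 in root position is D–F–A♭–C♭.
Third inversion places the seventh in the bass, which is C♭.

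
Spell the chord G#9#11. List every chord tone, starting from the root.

G#  B#  D#  F#  A#  C##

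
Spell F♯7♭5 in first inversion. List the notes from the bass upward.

A♯ – C – E – F♯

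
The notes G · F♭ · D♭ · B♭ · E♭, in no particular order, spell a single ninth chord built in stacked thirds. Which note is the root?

E♭

Arranged so that each adjacent pair is a third by letter name: E♭ – G – B♭ – D♭ – F♭.
The bottom of that stack, E♭, is the root (this is E♭ dominant seventh flat nine).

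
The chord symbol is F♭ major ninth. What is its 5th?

Root of F♭ major ninth = F-flat. The 5th is a perfect 5th: F-flat up a perfect 5th → C-flat.

C-flat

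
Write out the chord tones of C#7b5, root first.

C# – E# – G – B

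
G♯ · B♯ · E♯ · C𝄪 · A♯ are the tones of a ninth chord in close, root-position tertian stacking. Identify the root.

Arranged so that each adjacent pair is a third by letter name: A♯ – C𝄪 – E♯ – G♯ – B♯.
The bottom of that stack, A♯, is the root (this is A♯ dominant ninth).

A♯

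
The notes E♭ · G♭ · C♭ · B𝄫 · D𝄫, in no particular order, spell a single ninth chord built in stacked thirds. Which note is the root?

C♭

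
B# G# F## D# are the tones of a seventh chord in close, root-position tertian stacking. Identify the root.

G#

Stacking in thirds gives G# – B# – D# – F##, so G# is the root — G# major seventh.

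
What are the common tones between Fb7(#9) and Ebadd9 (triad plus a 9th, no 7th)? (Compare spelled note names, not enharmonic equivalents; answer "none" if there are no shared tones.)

G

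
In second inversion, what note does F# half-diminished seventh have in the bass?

C

F# half-diminished seventh = F-sharp–A–C–E. Second inversion → fifth in the bass = C.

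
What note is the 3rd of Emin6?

G

Emin6 is built on E; its 3rd is a minor 3rd above the root.
A third above E uses the letter G, and the minor 3rd above E is G.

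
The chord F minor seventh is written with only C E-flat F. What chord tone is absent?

F minor seventh = F, A-flat, C, E-flat. The voicing lacks the 3rd (minor 3rd), A-flat.

A-flat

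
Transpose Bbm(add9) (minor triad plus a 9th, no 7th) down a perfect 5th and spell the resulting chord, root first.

Bb down a perfect 5th → Eb. New chord: Eb minor added-ninth.
Root: Eb
Minor 3rd (3rd): Gb
Perfect 5th (5th): Bb
Major 9th (9th): F

Eb Gb Bb F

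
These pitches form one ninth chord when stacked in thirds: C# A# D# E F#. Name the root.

D#

Arranged so that each adjacent pair is a third by letter name: D# – F# – A# – C# – E.
The bottom of that stack, D#, is the root (this is D# minor seventh flat nine).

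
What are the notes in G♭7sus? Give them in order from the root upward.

G♭ – C♭ – D♭ – F♭

G♭7sus is a dominant seventh suspended fourth built on G♭.
- root: G♭
- perfect 4th: C♭
- perfect 5th: D♭
- minor 7th: F♭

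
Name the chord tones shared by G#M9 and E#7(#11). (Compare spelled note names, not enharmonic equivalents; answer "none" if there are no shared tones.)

G#M9: G# B# D# F## A#
E#7(#11): E# G## B# D# A##
Common to both → B#, D#.

B#, D#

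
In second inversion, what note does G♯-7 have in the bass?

D#

G♯-7 in root position is G#–B–D#–F#.
Second inversion places the fifth in the bass, which is D#.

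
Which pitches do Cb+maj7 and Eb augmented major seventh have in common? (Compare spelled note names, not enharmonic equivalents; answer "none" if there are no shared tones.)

Eb – G

Cb+maj7 = Cb, Eb, G, Bb.
Eb augmented major seventh = Eb, G, B, D.
Shared: Eb, G.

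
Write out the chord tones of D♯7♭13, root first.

D# – F## – A# – C# – B

D♯7♭13: dominant seventh flat thirteen on D#.
- root: D#
- major 3rd: F##
- perfect 5th: A#
- minor 7th: C#
- minor 13th: B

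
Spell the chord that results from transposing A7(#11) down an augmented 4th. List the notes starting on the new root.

An augmented 4th down from A is Eb, so the new chord is Eb dominant seventh sharp eleven.
- root: Eb
- major 3rd: G
- perfect 5th: Bb
- minor 7th: Db
- augmented 11th: A

Eb – G – Bb – Db – A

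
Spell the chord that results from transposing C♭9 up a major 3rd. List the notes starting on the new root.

E♭, G, B♭, D♭, F

A major 3rd up from C♭ is E♭, so the new chord is E♭ dominant ninth.
E♭ — root
G — major 3rd
B♭ — perfect 5th
D♭ — minor 7th
F — major 9th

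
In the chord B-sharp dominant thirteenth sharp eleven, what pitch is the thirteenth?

Root of B-sharp dominant thirteenth sharp eleven = B#. The 13th is a major 13th: B# up a major 13th → G##.

G##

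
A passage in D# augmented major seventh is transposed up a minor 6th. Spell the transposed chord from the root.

B, D#, F##, A#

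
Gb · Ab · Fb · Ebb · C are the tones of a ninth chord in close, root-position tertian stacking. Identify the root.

Arranged so that each adjacent pair is a third by letter name: Fb – Ab – C – Ebb – Gb.
The bottom of that stack, Fb, is the root (this is Fb dominant ninth sharp five).

Fb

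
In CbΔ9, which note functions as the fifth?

CbΔ9 is built on C♭; its 5th is a perfect 5th above the root.
A fifth above C uses the letter G, and the perfect 5th above C♭ is G♭.

G♭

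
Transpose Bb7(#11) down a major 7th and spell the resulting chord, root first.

Cb Eb Gb Bbb F

A major 7th down from Bb is Cb, so the new chord is Cb dominant seventh sharp eleven.
root → Cb
3rd (major 3rd) → Eb
5th (perfect 5th) → Gb
7th (minor 7th) → Bbb
11th (augmented 11th) → F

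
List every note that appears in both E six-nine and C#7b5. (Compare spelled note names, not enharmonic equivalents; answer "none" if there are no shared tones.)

E six-nine = E, G#, B, C#, F#.
C#7b5 = C#, E#, G, B.
Shared: B, C#.

B  C#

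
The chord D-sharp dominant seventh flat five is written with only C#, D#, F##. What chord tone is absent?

The full D-sharp dominant seventh flat five chord is D#, F##, A, C#.
Comparing with the voicing, the diminished 5th (5th) — A — is absent.

A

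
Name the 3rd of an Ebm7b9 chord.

Ebm7b9 is built on Eb; its 3rd is a minor 3rd above the root.
A third above E uses the letter G, and the minor 3rd above Eb is Gb.

Gb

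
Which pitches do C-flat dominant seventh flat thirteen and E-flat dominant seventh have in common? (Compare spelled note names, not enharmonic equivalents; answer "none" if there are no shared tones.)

C-flat dominant seventh flat thirteen = C-flat, E-flat, G-flat, B-double-flat, A-double-flat.
E-flat dominant seventh = E-flat, G, B-flat, D-flat.
Shared: E-flat.

E-flat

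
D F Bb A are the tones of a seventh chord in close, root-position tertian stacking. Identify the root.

Stacking in thirds gives Bb – D – F – A, so Bb is the root — Bb major seventh.

Bb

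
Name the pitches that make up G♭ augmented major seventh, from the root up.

Gb, Bb, D, F

G♭ augmented major seventh: augmented major seventh on Gb.
Gb — root
Bb — major 3rd
D — augmented 5th
F — major 7th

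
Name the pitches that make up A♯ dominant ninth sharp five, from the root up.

A# – C## – E## – G# – B#

A♯ dominant ninth sharp five is a dominant ninth sharp five built on A#.
Root: A#
Major 3rd (3rd): C##
Augmented 5th (5th): E##
Minor 7th (7th): G#
Major 9th (9th): B#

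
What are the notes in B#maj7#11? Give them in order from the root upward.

B♯, D𝄪, F𝄪, A𝄪, E𝄪

B#maj7#11 is a major seventh sharp eleven built on B♯.
B♯ — root
D𝄪 — major 3rd
F𝄪 — perfect 5th
A𝄪 — major 7th
E𝄪 — augmented 11th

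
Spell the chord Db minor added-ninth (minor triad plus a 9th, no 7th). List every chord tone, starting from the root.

D♭ F♭ A♭ E♭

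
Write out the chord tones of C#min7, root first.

Root C♯, quality minor seventh:
- root: C♯
- minor 3rd: E
- perfect 5th: G♯
- minor 7th: B

C♯ E G♯ B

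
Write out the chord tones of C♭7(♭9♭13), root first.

C♭7(♭9♭13): dominant seventh flat nine flat thirteen on C♭.
C♭ — root
E♭ — major 3rd
G♭ — perfect 5th
B𝄫 — minor 7th
D𝄫 — minor 9th
A𝄫 — minor 13th

C♭  E♭  G♭  B𝄫  D𝄫  A𝄫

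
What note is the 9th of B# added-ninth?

C-double-sharp

Root of B# added-ninth = B-sharp. The 9th is a major 9th: B-sharp up a major 9th → C-double-sharp.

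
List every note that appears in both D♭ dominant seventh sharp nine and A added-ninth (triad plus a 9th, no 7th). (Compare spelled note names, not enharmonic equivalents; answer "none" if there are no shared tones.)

E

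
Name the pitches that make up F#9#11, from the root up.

F#  A#  C#  E  G#  B#

F#9#11 is a dominant ninth sharp eleven built on F#.
root → F#
3rd (major 3rd) → A#
5th (perfect 5th) → C#
7th (minor 7th) → E
9th (major 9th) → G#
11th (augmented 11th) → B#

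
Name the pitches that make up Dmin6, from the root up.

Dmin6: minor sixth on D.
- root: D
- minor 3rd: F
- perfect 5th: A
- major 6th: B

D, F, A, B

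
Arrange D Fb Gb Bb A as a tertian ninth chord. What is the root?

Gb

Arranged so that each adjacent pair is a third by letter name: Gb – Bb – D – Fb – A.
The bottom of that stack, Gb, is the root (this is Gb dominant seventh sharp nine sharp five).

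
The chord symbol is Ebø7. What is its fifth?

Bbb

Root of Ebø7 = Eb. The 5th is a diminished 5th: Eb up a diminished 5th → Bbb.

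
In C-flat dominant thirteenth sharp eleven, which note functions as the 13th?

C-flat dominant thirteenth sharp eleven is built on C♭; its 13th is a major 13th above the root.
A sixth above C uses the letter A, and the major 13th above C♭ is A♭.

A♭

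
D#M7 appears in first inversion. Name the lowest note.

D#M7 in root position is D#–F##–A#–C##.
First inversion places the third in the bass, which is F##.

F##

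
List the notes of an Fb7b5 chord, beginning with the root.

Root Fb, quality dominant seventh flat five:
Root: Fb
Major 3rd (3rd): Ab
Diminished 5th (5th): Cbb
Minor 7th (7th): Ebb

Fb  Ab  Cbb  Ebb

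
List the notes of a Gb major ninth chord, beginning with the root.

Gb major ninth is a major ninth built on Gb.
root → Gb
3rd (major 3rd) → Bb
5th (perfect 5th) → Db
7th (major 7th) → F
9th (major 9th) → Ab

Gb Bb Db F Ab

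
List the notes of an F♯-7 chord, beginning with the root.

F# – A – C# – E

F♯-7: minor seventh on F#.
- root: F#
- minor 3rd: A
- perfect 5th: C#
- minor 7th: E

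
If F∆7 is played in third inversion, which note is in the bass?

E

F∆7 in root position is F–A–C–E.
Third inversion places the seventh in the bass, which is E.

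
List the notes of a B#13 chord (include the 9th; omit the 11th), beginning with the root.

B♯ – D𝄪 – F𝄪 – A♯ – C𝄪 – G𝄪

B#13 is a dominant thirteenth built on B♯.
root → B♯
3rd (major 3rd) → D𝄪
5th (perfect 5th) → F𝄪
7th (minor 7th) → A♯
9th (major 9th) → C𝄪
13th (major 13th) → G𝄪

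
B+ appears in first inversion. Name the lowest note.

B+ in root position is B–D#–F##.
First inversion places the third in the bass, which is D#.

D#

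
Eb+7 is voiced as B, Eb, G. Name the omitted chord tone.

Db

Eb+7 = Eb, G, B, Db. The voicing lacks the 7th (minor 7th), Db.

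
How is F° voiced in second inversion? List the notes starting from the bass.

In root position, F° is F–Ab–Cb.
Second inversion puts the fifth (Cb) in the bass.

Cb F Ab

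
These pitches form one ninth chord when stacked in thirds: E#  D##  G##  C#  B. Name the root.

C#

Stacking in thirds gives C# – E# – G## – B – D##, so C# is the root — C# dominant seventh sharp nine sharp five.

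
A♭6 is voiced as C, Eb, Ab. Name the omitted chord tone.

The full A♭6 chord is Ab, C, Eb, F.
Comparing with the voicing, the major 6th (6th) — F — is absent.

F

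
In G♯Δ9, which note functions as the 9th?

Root of G♯Δ9 = G♯. The 9th is a major 9th: G♯ up a major 9th → A♯.

A♯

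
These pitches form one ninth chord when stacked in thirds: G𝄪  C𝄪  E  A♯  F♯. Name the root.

Stacking in thirds gives F♯ – A♯ – C𝄪 – E – G𝄪, so F♯ is the root — F♯ dominant seventh sharp nine sharp five.

F♯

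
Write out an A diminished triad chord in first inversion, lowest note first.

C, Eb, A

In root position, A diminished triad is A–C–Eb.
First inversion puts the third (C) in the bass.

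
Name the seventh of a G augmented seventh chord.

F

G augmented seventh is built on G; its 7th is a minor 7th above the root.
A seventh above G uses the letter F, and the minor 7th above G is F.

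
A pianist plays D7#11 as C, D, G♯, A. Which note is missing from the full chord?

F♯

The full D7#11 chord is D, F♯, A, C, G♯.
Comparing with the voicing, the major 3rd (3rd) — F♯ — is absent.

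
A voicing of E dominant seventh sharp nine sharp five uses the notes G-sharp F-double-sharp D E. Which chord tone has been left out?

B-sharp

The full E dominant seventh sharp nine sharp five chord is E, G-sharp, B-sharp, D, F-double-sharp.
Comparing with the voicing, the augmented 5th (5th) — B-sharp — is absent.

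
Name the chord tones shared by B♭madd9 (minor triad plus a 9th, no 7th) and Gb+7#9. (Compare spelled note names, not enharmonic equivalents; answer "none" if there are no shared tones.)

B♭madd9 = Bb, Db, F, C.
Gb+7#9 = Gb, Bb, D, Fb, A.
Shared: Bb.

Bb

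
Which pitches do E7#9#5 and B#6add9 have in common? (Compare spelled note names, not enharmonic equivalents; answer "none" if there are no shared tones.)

E7#9#5: E G# B# D F##
B#6add9: B# D## F## G## C##
Common to both → B#, F##.

B#  F##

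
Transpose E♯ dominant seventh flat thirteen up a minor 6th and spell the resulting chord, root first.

A minor 6th up from E# is C#, so the new chord is C# dominant seventh flat thirteen.
Root: C#
Major 3rd (3rd): E#
Perfect 5th (5th): G#
Minor 7th (7th): B
Minor 13th (13th): A

C# – E# – G# – B – A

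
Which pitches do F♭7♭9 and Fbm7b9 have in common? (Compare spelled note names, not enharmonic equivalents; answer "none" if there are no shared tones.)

Fb – Cb – Ebb – Gbb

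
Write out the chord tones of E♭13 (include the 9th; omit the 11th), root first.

Eb, G, Bb, Db, F, C

Root Eb, quality dominant thirteenth:
- root: Eb
- major 3rd: G
- perfect 5th: Bb
- minor 7th: Db
- major 9th: F
- major 13th: C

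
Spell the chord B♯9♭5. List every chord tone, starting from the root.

Root B♯, quality dominant ninth flat five:
Root: B♯
Major 3rd (3rd): D𝄪
Diminished 5th (5th): F♯
Minor 7th (7th): A♯
Major 9th (9th): C𝄪

B♯ – D𝄪 – F♯ – A♯ – C𝄪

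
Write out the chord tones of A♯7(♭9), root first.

A#  C##  E#  G#  B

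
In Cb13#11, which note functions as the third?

Eb

Cb13#11 is built on Cb; its 3rd is a major 3rd above the root.
A third above C uses the letter E, and the major 3rd above Cb is Eb.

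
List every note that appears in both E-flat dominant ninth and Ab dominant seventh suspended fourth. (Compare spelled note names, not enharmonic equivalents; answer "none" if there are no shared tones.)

E-flat, D-flat

E-flat dominant ninth = E-flat, G, B-flat, D-flat, F.
Ab dominant seventh suspended fourth = A-flat, D-flat, E-flat, G-flat.
Shared: E-flat, D-flat.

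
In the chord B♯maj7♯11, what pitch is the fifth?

F##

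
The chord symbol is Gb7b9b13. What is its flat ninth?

Abb

Gb7b9b13 is built on Gb; its 9th is a minor 9th above the root.
A second above G uses the letter A, and the minor 9th above Gb is Abb.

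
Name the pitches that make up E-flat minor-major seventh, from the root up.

E-flat, G-flat, B-flat, D

E-flat minor-major seventh: minor-major seventh on E-flat.
root → E-flat
3rd (minor 3rd) → G-flat
5th (perfect 5th) → B-flat
7th (major 7th) → D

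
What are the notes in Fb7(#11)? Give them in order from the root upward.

F♭ A♭ C♭ E𝄫 B♭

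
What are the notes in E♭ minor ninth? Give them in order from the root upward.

Root Eb, quality minor ninth:
- root: Eb
- minor 3rd: Gb
- perfect 5th: Bb
- minor 7th: Db
- major 9th: F

Eb – Gb – Bb – Db – F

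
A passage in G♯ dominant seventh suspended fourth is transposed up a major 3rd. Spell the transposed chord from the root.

Transposed root: G-sharp → B-sharp (major 3rd up). So we spell B-sharp dominant seventh suspended fourth:
root → B-sharp
4th (perfect 4th) → E-sharp
5th (perfect 5th) → F-double-sharp
7th (minor 7th) → A-sharp

B-sharp E-sharp F-double-sharp A-sharp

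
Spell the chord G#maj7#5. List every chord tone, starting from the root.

G#maj7#5: augmented major seventh on G♯.
- root: G♯
- major 3rd: B♯
- augmented 5th: D𝄪
- major 7th: F𝄪

G♯ – B♯ – D𝄪 – F𝄪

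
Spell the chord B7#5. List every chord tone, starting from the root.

B, D#, F##, A

B7#5: augmented seventh on B.
- root: B
- major 3rd: D#
- augmented 5th: F##
- minor 7th: A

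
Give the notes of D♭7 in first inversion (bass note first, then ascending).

In root position, D♭7 is Db–F–Ab–Cb.
First inversion puts the third (F) in the bass.

F Ab Cb Db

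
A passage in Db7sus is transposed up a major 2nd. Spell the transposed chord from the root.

E♭ A♭ B♭ D♭

D♭ up a major 2nd → E♭. New chord: E♭ dominant seventh suspended fourth.
root → E♭
4th (perfect 4th) → A♭
5th (perfect 5th) → B♭
7th (minor 7th) → D♭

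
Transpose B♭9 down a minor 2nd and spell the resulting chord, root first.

A, C#, E, G, B

A minor 2nd down from Bb is A, so the new chord is A dominant ninth.
Root: A
Major 3rd (3rd): C#
Perfect 5th (5th): E
Minor 7th (7th): G
Major 9th (9th): B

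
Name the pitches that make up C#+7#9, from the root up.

C# – E# – G## – B – D##

C#+7#9 is a dominant seventh sharp nine sharp five built on C#.
Root: C#
Major 3rd (3rd): E#
Augmented 5th (5th): G##
Minor 7th (7th): B
Augmented 9th (9th): D##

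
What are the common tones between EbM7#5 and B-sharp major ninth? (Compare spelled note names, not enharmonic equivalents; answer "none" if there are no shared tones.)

none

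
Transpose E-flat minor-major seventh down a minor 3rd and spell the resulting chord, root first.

C, E-flat, G, B

E-flat down a minor 3rd → C. New chord: C minor-major seventh.
Root: C
Minor 3rd (3rd): E-flat
Perfect 5th (5th): G
Major 7th (7th): B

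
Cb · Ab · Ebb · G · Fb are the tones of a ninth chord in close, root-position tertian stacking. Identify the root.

Fb

Stacking in thirds gives Fb – Ab – Cb – Ebb – G, so Fb is the root — Fb dominant seventh sharp nine.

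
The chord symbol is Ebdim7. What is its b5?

Bbb

Ebdim7 is built on Eb; its 5th is a diminished 5th above the root.
A fifth above E uses the letter B, and the diminished 5th above Eb is Bbb.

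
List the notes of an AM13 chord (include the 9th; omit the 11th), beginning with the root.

A – C# – E – G# – B – F#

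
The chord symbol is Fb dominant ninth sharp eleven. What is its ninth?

Fb dominant ninth sharp eleven is built on F-flat; its 9th is a major 9th above the root.
A second above F uses the letter G, and the major 9th above F-flat is G-flat.

G-flat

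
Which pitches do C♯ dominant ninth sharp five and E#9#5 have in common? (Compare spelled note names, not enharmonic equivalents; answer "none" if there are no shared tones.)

E#  G##  D#

C♯ dominant ninth sharp five: C# E# G## B D#
E#9#5: E# G## B## D# F##
Common to both → E#, G##, D#.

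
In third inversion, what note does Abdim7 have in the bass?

Abdim7 = Ab–Cb–Ebb–Gbb. Third inversion → seventh in the bass = Gbb.

Gbb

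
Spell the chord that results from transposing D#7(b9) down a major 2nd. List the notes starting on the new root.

C# E# G# B D

Transposed root: D# → C# (major 2nd down). So we spell C# dominant seventh flat nine:
- root: C#
- major 3rd: E#
- perfect 5th: G#
- minor 7th: B
- minor 9th: D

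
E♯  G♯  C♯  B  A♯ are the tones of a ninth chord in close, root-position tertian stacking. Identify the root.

A♯

Arranged so that each adjacent pair is a third by letter name: A♯ – C♯ – E♯ – G♯ – B.
The bottom of that stack, A♯, is the root (this is A♯ minor seventh flat nine).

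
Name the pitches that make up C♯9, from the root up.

C♯ – E♯ – G♯ – B – D♯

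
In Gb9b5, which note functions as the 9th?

Gb9b5 is built on Gb; its 9th is a major 9th above the root.
A second above G uses the letter A, and the major 9th above Gb is Ab.

Ab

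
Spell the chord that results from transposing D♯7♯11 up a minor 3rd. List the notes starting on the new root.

F#, A#, C#, E, B#

D# up a minor 3rd → F#. New chord: F# dominant seventh sharp eleven.
- root: F#
- major 3rd: A#
- perfect 5th: C#
- minor 7th: E
- augmented 11th: B#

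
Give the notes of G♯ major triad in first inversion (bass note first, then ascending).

G♯ major triad = G-sharp–B-sharp–D-sharp; first inversion → third (B-sharp) lowest.

B-sharp D-sharp G-sharp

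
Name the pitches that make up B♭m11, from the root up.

Bb, Db, F, Ab, C, Eb

B♭m11: minor eleventh on Bb.
Root: Bb
Minor 3rd (3rd): Db
Perfect 5th (5th): F
Minor 7th (7th): Ab
Major 9th (9th): C
Perfect 11th (11th): Eb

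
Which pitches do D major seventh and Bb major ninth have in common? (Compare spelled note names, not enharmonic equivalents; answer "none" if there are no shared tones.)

D major seventh: D F-sharp A C-sharp
Bb major ninth: B-flat D F A C
Common to both → D, A.

D – A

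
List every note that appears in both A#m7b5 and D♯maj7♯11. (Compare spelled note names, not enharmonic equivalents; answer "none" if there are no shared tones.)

A#

A#m7b5 = A#, C#, E, G#.
D♯maj7♯11 = D#, F##, A#, C##, G##.
Shared: A#.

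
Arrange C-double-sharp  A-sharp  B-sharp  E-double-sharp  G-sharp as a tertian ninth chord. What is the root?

A-sharp

Stacking in thirds gives A-sharp – C-double-sharp – E-double-sharp – G-sharp – B-sharp, so A-sharp is the root — A-sharp dominant ninth sharp five.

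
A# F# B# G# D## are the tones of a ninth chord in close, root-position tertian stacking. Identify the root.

G#

Stacking in thirds gives G# – B# – D## – F# – A#, so G# is the root — G# dominant ninth sharp five.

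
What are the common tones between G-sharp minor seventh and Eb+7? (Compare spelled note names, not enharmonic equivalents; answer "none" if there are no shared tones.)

B

G-sharp minor seventh: G# B D# F#
Eb+7: Eb G B Db
Common to both → B.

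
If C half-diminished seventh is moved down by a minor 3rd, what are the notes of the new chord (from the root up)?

A C E-flat G

C down a minor 3rd → A. New chord: A half-diminished seventh.
- root: A
- minor 3rd: C
- diminished 5th: E-flat
- minor 7th: G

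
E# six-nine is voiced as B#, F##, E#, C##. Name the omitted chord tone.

G##

E# six-nine = E#, G##, B#, C##, F##. The voicing lacks the 3rd (major 3rd), G##.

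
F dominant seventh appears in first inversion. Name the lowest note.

A

F dominant seventh in root position is F–A–C–E-flat.
First inversion places the third in the bass, which is A.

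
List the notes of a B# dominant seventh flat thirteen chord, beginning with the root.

B-sharp D-double-sharp F-double-sharp A-sharp G-sharp

B# dominant seventh flat thirteen: dominant seventh flat thirteen on B-sharp.
B-sharp — root
D-double-sharp — major 3rd
F-double-sharp — perfect 5th
A-sharp — minor 7th
G-sharp — minor 13th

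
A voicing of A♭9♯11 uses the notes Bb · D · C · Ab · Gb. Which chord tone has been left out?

Eb

The full A♭9♯11 chord is Ab, C, Eb, Gb, Bb, D.
Comparing with the voicing, the perfect 5th (5th) — Eb — is absent.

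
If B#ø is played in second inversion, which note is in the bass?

F♯

B#ø in root position is B♯–D♯–F♯–A♯.
Second inversion places the fifth in the bass, which is F♯.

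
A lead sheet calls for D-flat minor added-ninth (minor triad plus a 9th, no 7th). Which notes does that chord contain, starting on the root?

Root D-flat, quality minor added-ninth:
Root: D-flat
Minor 3rd (3rd): F-flat
Perfect 5th (5th): A-flat
Major 9th (9th): E-flat

D-flat, F-flat, A-flat, E-flat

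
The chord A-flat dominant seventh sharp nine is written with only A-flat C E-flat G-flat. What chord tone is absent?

The full A-flat dominant seventh sharp nine chord is A-flat, C, E-flat, G-flat, B.
Comparing with the voicing, the augmented 9th (9th) — B — is absent.

B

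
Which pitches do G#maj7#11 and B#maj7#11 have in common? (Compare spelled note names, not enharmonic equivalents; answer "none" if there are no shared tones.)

B♯  F𝄪

G#maj7#11 = G♯, B♯, D♯, F𝄪, C𝄪.
B#maj7#11 = B♯, D𝄪, F𝄪, A𝄪, E𝄪.
Shared: B♯, F𝄪.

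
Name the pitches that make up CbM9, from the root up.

Cb – Eb – Gb – Bb – Db

Root Cb, quality major ninth:
Cb — root
Eb — major 3rd
Gb — perfect 5th
Bb — major 7th
Db — major 9th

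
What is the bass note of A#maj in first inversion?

C##

A#maj = A#–C##–E#. First inversion → third in the bass = C##.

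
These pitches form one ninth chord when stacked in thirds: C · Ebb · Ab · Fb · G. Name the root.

Fb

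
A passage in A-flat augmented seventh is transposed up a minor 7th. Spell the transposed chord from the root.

A minor 7th up from Ab is Gb, so the new chord is Gb augmented seventh.
- root: Gb
- major 3rd: Bb
- augmented 5th: D
- minor 7th: Fb

Gb  Bb  D  Fb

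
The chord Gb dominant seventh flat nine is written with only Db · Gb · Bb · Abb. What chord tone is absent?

Fb

The full Gb dominant seventh flat nine chord is Gb, Bb, Db, Fb, Abb.
Comparing with the voicing, the minor 7th (7th) — Fb — is absent.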